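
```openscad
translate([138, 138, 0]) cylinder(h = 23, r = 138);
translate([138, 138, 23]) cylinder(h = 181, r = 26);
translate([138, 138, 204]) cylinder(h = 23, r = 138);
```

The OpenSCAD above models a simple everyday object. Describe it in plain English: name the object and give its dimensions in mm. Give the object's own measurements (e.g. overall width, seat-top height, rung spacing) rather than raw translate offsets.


A spool: two coaxial disc flanges of radius 138 mm and thickness 23 mm, joined by a core cylinder of radius 26 mm and height 181 mm. The lower flange rests on z = 0 and the three cylinders share a vertical axis.


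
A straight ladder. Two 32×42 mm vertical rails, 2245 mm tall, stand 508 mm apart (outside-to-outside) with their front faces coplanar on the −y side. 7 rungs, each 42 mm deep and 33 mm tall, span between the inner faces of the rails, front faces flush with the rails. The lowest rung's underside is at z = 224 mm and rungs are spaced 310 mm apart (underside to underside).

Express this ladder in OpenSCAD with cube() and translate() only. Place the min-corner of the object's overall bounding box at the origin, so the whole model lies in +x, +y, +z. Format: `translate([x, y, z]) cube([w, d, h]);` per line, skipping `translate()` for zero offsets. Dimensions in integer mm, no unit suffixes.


// rung span = 508 - 2*32 = 444
// rung[k] z = 224 + k*310
cube([32, 42, 2245]);
translate([476, 0, 0]) cube([32, 42, 2245]);
translate([32, 0, 224]) cube([444, 42, 33]);
translate([32, 0, 534]) cube([444, 42, 33]);
translate([32, 0, 844]) cube([444, 42, 33]);
translate([32, 0, 1154]) cube([444, 42, 33]);
translate([32, 0, 1464]) cube([444, 42, 33]);
translate([32, 0, 1774]) cube([444, 42, 33]);
translate([32, 0, 2084]) cube([444, 42, 33]);


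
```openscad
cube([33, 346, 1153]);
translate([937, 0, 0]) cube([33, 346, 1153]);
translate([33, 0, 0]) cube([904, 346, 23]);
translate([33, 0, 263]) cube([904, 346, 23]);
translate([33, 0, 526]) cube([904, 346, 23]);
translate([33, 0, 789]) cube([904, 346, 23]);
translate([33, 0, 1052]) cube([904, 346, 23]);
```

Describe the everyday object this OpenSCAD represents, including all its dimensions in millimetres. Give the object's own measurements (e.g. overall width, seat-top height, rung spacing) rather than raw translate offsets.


An open bookshelf. Two side panels, each 33 mm thick, 346 mm deep and 1153 mm tall, stand 970 mm apart (outside-to-outside). Between them sit 5 shelves, each 23 mm thick and 346 mm deep, spanning the full gap between the sides. The bottom shelf rests on the floor (its underside at z = 0) and the clear gap between one shelf's top and the next shelf's underside is 240 mm.


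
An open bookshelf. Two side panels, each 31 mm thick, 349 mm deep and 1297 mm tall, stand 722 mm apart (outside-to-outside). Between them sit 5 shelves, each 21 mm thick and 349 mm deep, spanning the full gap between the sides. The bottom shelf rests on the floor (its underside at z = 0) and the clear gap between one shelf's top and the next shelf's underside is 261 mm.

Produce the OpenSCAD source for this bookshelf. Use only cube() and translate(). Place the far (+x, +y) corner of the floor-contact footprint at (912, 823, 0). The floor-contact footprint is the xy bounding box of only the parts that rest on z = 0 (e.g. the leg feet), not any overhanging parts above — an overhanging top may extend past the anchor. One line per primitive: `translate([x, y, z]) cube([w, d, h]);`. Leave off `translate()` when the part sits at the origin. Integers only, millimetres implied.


translate([190, 474, 0]) cube([31, 349, 1297]);
translate([881, 474, 0]) cube([31, 349, 1297]);
translate([221, 474, 0]) cube([660, 349, 21]);
translate([221, 474, 282]) cube([660, 349, 21]);
translate([221, 474, 564]) cube([660, 349, 21]);
translate([221, 474, 846]) cube([660, 349, 21]);
translate([221, 474, 1128]) cube([660, 349, 21]);


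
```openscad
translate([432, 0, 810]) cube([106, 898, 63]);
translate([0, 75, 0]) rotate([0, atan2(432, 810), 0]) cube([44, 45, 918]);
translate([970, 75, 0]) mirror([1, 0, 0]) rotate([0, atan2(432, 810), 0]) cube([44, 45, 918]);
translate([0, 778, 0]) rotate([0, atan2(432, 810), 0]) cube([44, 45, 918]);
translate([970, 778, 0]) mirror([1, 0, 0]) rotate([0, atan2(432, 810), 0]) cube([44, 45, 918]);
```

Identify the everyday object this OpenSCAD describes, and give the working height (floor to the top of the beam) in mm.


A sawhorse. The overall height is 873 mm.

A beam across two mirrored pairs of raked legs — a sawhorse. The beam's underside is at z = 810 (matching the legs' vertical rise in atan2(432, 810)) and the beam is 63 mm tall, so its top is at 810 + 63 = 873 mm. The raked legs top out at the beam's underside, so that is the highest point.


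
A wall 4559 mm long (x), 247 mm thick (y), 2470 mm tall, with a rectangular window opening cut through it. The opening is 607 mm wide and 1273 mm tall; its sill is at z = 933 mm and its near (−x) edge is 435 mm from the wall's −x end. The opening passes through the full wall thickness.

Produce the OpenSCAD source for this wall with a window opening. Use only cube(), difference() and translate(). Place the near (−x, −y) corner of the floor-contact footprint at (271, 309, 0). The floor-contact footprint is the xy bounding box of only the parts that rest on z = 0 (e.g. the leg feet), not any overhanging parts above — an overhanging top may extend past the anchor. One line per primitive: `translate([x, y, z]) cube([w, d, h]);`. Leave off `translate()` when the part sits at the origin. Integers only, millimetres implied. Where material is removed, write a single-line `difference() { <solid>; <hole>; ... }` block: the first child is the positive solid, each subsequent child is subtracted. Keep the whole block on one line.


difference() { translate([271, 309, 0]) cube([4559, 247, 2470]); translate([706, 309, 933]) cube([607, 247, 1273]); }


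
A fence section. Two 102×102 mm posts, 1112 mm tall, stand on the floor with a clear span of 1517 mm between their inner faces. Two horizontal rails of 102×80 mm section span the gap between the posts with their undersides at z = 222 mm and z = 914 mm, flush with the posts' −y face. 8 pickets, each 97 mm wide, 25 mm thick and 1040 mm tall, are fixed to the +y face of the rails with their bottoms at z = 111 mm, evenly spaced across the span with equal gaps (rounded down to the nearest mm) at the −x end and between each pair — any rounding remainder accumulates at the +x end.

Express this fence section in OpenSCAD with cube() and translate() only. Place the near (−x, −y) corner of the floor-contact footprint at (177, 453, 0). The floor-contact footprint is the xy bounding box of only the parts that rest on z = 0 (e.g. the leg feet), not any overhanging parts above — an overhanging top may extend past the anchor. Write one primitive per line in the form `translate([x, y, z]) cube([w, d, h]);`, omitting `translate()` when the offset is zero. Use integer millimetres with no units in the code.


translate([177, 453, 0]) cube([102, 102, 1112]);
translate([1796, 453, 0]) cube([102, 102, 1112]);
translate([279, 453, 222]) cube([1517, 102, 80]);
translate([279, 453, 914]) cube([1517, 102, 80]);
translate([361, 555, 111]) cube([97, 25, 1040]);
translate([540, 555, 111]) cube([97, 25, 1040]);
translate([719, 555, 111]) cube([97, 25, 1040]);
translate([898, 555, 111]) cube([97, 25, 1040]);
translate([1077, 555, 111]) cube([97, 25, 1040]);
translate([1256, 555, 111]) cube([97, 25, 1040]);
translate([1435, 555, 111]) cube([97, 25, 1040]);
translate([1614, 555, 111]) cube([97, 25, 1040]);


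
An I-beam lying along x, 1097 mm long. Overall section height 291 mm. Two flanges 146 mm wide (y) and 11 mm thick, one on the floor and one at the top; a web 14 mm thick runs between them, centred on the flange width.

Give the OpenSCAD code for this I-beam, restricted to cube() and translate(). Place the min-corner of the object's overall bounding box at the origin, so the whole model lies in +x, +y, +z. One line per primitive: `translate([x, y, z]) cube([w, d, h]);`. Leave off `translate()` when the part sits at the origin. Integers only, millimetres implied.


cube([1097, 146, 11]);
translate([0, 66, 11]) cube([1097, 14, 269]);
translate([0, 0, 280]) cube([1097, 146, 11]);


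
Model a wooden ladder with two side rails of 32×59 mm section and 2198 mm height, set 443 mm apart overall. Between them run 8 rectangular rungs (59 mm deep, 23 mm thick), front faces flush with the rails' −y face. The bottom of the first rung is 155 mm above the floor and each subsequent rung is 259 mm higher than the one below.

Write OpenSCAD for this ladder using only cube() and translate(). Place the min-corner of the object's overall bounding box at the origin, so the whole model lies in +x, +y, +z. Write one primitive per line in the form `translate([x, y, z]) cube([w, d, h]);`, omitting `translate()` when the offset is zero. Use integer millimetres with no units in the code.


cube([32, 59, 2198]);
translate([411, 0, 0]) cube([32, 59, 2198]);
translate([32, 0, 155]) cube([379, 59, 23]);
translate([32, 0, 414]) cube([379, 59, 23]);
translate([32, 0, 673]) cube([379, 59, 23]);
translate([32, 0, 932]) cube([379, 59, 23]);
translate([32, 0, 1191]) cube([379, 59, 23]);
translate([32, 0, 1450]) cube([379, 59, 23]);
translate([32, 0, 1709]) cube([379, 59, 23]);
translate([32, 0, 1968]) cube([379, 59, 23]);


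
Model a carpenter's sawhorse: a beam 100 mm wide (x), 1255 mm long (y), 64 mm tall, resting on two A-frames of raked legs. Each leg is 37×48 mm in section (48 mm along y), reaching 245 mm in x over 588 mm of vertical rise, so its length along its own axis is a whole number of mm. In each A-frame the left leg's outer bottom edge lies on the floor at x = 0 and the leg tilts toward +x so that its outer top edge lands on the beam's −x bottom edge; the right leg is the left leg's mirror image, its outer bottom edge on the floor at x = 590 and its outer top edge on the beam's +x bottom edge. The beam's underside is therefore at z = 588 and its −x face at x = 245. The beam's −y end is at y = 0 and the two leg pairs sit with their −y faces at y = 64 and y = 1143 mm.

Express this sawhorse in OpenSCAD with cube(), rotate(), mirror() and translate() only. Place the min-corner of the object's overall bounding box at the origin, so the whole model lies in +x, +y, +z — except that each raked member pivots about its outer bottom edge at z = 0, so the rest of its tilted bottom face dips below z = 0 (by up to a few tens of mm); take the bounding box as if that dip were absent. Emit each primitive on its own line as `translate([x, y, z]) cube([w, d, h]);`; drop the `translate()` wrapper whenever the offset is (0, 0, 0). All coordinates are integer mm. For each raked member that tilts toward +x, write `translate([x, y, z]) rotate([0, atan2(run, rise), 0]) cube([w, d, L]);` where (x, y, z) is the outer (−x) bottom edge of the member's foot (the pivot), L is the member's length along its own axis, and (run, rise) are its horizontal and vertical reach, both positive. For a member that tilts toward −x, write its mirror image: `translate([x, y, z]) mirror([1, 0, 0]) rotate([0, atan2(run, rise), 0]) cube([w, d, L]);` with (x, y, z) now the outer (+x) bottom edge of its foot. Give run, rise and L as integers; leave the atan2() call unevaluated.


translate([245, 0, 588]) cube([100, 1255, 64]);
translate([0, 64, 0]) rotate([0, atan2(245, 588), 0]) cube([37, 48, 637]);
translate([590, 64, 0]) mirror([1, 0, 0]) rotate([0, atan2(245, 588), 0]) cube([37, 48, 637]);
translate([0, 1143, 0]) rotate([0, atan2(245, 588), 0]) cube([37, 48, 637]);
translate([590, 1143, 0]) mirror([1, 0, 0]) rotate([0, atan2(245, 588), 0]) cube([37, 48, 637]);


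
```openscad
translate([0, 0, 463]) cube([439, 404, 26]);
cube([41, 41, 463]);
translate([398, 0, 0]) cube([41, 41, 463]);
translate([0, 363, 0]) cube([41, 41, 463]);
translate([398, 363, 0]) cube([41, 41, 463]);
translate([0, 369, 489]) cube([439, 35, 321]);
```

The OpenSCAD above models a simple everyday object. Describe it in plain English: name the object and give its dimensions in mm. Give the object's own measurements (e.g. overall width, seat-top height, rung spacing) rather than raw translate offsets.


A chair. The seat is a 439×404×26 mm slab with its top at z = 489 mm, on four 41×41 mm corner legs (flush with the seat edges, standing on z = 0). A flat backrest 35 mm thick, 321 mm tall, spans the full seat width and rises from the seat top along its +y edge, rear face flush with the rear of the seat.


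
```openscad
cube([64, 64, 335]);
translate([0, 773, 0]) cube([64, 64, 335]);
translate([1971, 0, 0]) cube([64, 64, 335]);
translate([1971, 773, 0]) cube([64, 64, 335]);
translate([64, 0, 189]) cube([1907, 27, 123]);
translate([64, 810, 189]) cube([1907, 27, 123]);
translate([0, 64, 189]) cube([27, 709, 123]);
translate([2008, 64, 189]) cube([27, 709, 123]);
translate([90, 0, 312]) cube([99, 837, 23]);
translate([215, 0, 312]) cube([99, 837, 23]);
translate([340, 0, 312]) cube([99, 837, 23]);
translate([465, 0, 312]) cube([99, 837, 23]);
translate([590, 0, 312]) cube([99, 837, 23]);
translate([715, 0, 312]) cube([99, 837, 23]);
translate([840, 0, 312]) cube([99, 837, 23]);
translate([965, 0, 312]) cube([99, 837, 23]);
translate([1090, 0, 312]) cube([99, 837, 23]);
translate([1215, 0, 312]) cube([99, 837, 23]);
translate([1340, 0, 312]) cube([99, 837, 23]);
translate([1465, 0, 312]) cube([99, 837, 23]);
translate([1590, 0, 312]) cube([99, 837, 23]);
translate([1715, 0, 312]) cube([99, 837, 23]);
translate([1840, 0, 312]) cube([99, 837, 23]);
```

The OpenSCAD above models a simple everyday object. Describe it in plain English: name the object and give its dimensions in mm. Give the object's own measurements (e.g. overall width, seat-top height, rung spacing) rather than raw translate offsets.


A bed frame 2035 mm long (x) by 837 mm wide (y). Four 64×64 mm corner posts, 335 mm tall, at the corners of the footprint. Four rails of 27 mm thickness and 123 mm height run between adjacent posts with their undersides at z = 189 mm, their outer faces flush with the outside of the frame (the two x-running rails run between the posts' inner faces; the two y-running rails run between the posts' inner faces). 15 slats, each 99 mm wide (x) and 23 mm thick, lie across the top of the two x-running rails, running the full 837 mm width of the frame in y; along x they sit between the end posts with a 26 mm gap after the −x posts and between neighbouring slats, leaving 32 mm before the +x posts.


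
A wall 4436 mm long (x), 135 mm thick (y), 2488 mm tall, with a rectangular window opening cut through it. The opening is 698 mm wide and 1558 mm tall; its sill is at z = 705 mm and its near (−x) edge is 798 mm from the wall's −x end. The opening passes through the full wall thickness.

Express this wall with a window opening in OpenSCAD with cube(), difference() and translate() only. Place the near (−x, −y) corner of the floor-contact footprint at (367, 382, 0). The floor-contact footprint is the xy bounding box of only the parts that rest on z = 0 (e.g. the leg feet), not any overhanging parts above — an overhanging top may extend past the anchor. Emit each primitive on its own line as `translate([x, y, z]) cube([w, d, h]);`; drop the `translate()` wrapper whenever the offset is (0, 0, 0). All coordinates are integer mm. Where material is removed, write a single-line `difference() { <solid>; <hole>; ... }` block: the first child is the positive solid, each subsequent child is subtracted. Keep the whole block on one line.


difference() { translate([367, 382, 0]) cube([4436, 135, 2488]); translate([1165, 382, 705]) cube([698, 135, 1558]); }


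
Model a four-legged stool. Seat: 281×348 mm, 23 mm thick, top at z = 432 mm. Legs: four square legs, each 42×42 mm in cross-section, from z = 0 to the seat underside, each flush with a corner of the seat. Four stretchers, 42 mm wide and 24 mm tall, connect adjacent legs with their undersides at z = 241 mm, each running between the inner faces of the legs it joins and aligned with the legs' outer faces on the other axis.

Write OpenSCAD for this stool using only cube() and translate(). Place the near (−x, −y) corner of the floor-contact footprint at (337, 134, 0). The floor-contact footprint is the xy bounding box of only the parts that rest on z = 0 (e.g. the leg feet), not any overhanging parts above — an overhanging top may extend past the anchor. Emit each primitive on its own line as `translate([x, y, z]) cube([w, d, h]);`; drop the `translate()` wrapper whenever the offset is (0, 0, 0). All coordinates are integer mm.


translate([337, 134, 409]) cube([281, 348, 23]);
translate([337, 134, 0]) cube([42, 42, 409]);
translate([576, 134, 0]) cube([42, 42, 409]);
translate([337, 440, 0]) cube([42, 42, 409]);
translate([576, 440, 0]) cube([42, 42, 409]);
translate([379, 134, 241]) cube([197, 42, 24]);
translate([379, 440, 241]) cube([197, 42, 24]);
translate([337, 176, 241]) cube([42, 264, 24]);
translate([576, 176, 241]) cube([42, 264, 24]);


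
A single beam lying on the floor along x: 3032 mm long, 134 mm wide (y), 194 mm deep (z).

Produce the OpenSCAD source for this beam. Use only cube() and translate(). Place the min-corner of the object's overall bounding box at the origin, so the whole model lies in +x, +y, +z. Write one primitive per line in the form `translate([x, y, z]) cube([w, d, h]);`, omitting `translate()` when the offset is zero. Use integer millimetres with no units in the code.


cube([3032, 134, 194]);


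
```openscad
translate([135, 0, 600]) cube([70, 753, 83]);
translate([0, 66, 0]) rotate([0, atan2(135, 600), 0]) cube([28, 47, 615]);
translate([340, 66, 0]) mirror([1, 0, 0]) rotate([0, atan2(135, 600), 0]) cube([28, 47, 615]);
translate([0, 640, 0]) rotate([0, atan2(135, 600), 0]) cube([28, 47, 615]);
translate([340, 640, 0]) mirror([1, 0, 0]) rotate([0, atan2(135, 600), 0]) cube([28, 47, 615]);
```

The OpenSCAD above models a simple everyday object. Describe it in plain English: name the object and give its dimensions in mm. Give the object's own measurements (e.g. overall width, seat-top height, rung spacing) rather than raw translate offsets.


A sawhorse. A 70×753×83 mm beam (x, y, z) sits on two A-frame leg pairs. Each pair is two raked legs of 28×47 mm section (47 mm along y) splaying symmetrically in x. Each leg rises 600 mm vertically over 135 mm of horizontal reach and is 615 mm long along its own axis. Every leg's outer bottom edge rests on the floor and its outer top edge meets a bottom edge of the beam — the left legs (tilting toward +x) meet the beam's −x bottom edge, the right legs (their mirror images, tilting toward −x) meet its +x bottom edge — so the leg tops tuck under the beam, the beam's underside is 600 mm above the floor, and the feet are 340 mm apart outside-to-outside with the beam centred between them. The two leg pairs are set in 66 mm from either end of the beam.


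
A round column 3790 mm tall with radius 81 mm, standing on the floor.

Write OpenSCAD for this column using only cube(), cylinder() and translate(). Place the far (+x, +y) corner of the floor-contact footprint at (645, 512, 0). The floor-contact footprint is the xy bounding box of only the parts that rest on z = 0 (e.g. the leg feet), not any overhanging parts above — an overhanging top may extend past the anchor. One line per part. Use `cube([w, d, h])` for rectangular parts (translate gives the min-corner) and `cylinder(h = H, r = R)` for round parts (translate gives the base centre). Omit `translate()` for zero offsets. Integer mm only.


translate([564, 431, 0]) cylinder(h = 3790, r = 81);


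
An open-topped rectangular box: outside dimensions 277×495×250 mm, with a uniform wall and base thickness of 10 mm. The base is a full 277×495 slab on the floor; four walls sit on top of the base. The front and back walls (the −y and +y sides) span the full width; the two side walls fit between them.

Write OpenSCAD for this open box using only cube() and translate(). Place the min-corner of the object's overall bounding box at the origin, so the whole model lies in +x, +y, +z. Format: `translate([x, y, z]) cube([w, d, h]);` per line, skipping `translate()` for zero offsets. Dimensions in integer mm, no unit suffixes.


cube([277, 495, 10]);
translate([0, 0, 10]) cube([277, 10, 240]);
translate([0, 485, 10]) cube([277, 10, 240]);
translate([0, 10, 10]) cube([10, 475, 240]);
translate([267, 10, 10]) cube([10, 475, 240]);


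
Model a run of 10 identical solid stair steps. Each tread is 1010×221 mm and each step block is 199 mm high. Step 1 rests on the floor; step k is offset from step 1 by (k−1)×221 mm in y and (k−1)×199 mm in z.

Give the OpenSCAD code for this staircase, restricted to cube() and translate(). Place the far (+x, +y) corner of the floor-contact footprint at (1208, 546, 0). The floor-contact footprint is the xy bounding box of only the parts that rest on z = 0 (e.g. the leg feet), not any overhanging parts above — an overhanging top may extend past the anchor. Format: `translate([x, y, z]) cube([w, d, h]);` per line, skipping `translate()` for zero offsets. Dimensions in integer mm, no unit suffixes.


translate([198, 325, 0]) cube([1010, 221, 199]);
translate([198, 546, 199]) cube([1010, 221, 199]);
translate([198, 767, 398]) cube([1010, 221, 199]);
translate([198, 988, 597]) cube([1010, 221, 199]);
translate([198, 1209, 796]) cube([1010, 221, 199]);
translate([198, 1430, 995]) cube([1010, 221, 199]);
translate([198, 1651, 1194]) cube([1010, 221, 199]);
translate([198, 1872, 1393]) cube([1010, 221, 199]);
translate([198, 2093, 1592]) cube([1010, 221, 199]);
translate([198, 2314, 1791]) cube([1010, 221, 199]);


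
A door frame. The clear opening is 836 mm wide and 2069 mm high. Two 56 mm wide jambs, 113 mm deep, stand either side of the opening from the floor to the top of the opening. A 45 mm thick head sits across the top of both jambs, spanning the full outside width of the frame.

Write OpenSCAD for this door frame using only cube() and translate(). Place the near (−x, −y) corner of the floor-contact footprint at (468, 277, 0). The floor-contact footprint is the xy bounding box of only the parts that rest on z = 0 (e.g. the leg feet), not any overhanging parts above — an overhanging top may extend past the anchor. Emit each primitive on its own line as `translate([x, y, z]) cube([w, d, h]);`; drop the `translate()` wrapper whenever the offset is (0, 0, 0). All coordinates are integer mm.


translate([468, 277, 0]) cube([56, 113, 2069]);
translate([1360, 277, 0]) cube([56, 113, 2069]);
translate([468, 277, 2069]) cube([948, 113, 45]);


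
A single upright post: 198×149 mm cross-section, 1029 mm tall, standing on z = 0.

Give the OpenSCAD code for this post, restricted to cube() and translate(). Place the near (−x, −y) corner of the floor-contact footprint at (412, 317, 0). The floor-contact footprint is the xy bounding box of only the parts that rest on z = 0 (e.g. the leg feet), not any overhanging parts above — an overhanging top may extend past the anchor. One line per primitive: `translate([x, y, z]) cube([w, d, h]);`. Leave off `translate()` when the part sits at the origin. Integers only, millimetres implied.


translate([412, 317, 0]) cube([198, 149, 1029]);


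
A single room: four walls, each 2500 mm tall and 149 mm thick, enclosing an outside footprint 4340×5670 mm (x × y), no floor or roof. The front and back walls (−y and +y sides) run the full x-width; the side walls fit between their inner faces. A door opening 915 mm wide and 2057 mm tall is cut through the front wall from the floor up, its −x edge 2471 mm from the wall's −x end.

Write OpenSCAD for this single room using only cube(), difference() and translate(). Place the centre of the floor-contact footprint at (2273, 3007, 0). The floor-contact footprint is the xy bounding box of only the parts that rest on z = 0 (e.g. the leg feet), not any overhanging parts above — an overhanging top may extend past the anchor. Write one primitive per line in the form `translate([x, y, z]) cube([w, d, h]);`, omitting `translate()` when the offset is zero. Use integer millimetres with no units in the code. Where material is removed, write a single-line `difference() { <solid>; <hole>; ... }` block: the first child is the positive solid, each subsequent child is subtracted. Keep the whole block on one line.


difference() { translate([103, 172, 0]) cube([4340, 149, 2500]); translate([2574, 172, 0]) cube([915, 149, 2057]); }
translate([103, 5693, 0]) cube([4340, 149, 2500]);
translate([103, 321, 0]) cube([149, 5372, 2500]);
translate([4294, 321, 0]) cube([149, 5372, 2500]);


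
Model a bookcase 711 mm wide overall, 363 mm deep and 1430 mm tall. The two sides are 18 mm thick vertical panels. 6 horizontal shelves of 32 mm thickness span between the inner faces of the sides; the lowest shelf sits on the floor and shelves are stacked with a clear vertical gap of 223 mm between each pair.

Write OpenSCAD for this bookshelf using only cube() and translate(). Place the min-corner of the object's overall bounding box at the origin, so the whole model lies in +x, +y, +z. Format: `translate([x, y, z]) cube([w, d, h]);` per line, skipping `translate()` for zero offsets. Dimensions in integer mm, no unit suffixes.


cube([18, 363, 1430]);
translate([693, 0, 0]) cube([18, 363, 1430]);
translate([18, 0, 0]) cube([675, 363, 32]);
translate([18, 0, 255]) cube([675, 363, 32]);
translate([18, 0, 510]) cube([675, 363, 32]);
translate([18, 0, 765]) cube([675, 363, 32]);
translate([18, 0, 1020]) cube([675, 363, 32]);
translate([18, 0, 1275]) cube([675, 363, 32]);


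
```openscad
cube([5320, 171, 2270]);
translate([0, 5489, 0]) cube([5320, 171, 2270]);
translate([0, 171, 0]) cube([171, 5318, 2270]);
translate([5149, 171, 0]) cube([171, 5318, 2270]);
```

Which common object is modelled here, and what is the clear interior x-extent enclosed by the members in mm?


A house (or room) frame. The interior width is 4978 mm.

Four 2270 mm walls enclosing a rectangle with no floor or roof — a room or house frame. Outside width is 5320 mm and wall thickness is 171 mm, so the interior width is 5320 − 2 × 171 = 4978 mm.


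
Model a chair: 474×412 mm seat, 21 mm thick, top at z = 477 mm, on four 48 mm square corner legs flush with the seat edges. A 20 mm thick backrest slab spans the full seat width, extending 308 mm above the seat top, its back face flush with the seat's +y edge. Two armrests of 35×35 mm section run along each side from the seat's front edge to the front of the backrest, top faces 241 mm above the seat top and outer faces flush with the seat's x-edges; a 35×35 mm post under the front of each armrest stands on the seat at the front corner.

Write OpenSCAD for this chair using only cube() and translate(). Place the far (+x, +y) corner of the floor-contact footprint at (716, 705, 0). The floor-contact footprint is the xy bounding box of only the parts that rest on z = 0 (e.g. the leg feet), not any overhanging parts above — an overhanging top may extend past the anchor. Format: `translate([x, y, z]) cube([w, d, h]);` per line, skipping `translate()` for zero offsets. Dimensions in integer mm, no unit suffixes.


translate([242, 293, 456]) cube([474, 412, 21]);
translate([242, 293, 0]) cube([48, 48, 456]);
translate([668, 293, 0]) cube([48, 48, 456]);
translate([242, 657, 0]) cube([48, 48, 456]);
translate([668, 657, 0]) cube([48, 48, 456]);
translate([242, 685, 477]) cube([474, 20, 308]);
translate([242, 293, 683]) cube([35, 392, 35]);
translate([681, 293, 683]) cube([35, 392, 35]);
translate([242, 293, 477]) cube([35, 35, 206]);
translate([681, 293, 477]) cube([35, 35, 206]);


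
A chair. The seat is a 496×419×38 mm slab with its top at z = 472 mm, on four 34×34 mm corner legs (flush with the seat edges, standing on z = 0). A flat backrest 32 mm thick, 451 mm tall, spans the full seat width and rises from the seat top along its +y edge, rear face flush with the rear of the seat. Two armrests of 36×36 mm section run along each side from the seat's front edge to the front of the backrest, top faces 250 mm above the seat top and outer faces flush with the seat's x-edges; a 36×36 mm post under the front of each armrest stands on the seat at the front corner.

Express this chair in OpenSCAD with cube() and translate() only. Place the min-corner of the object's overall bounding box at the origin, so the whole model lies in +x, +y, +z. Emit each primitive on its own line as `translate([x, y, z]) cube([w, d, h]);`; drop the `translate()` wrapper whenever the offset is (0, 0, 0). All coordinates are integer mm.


translate([0, 0, 434]) cube([496, 419, 38]);
cube([34, 34, 434]);
translate([462, 0, 0]) cube([34, 34, 434]);
translate([0, 385, 0]) cube([34, 34, 434]);
translate([462, 385, 0]) cube([34, 34, 434]);
translate([0, 387, 472]) cube([496, 32, 451]);
translate([0, 0, 686]) cube([36, 387, 36]);
translate([460, 0, 686]) cube([36, 387, 36]);
translate([0, 0, 472]) cube([36, 36, 214]);
translate([460, 0, 472]) cube([36, 36, 214]);


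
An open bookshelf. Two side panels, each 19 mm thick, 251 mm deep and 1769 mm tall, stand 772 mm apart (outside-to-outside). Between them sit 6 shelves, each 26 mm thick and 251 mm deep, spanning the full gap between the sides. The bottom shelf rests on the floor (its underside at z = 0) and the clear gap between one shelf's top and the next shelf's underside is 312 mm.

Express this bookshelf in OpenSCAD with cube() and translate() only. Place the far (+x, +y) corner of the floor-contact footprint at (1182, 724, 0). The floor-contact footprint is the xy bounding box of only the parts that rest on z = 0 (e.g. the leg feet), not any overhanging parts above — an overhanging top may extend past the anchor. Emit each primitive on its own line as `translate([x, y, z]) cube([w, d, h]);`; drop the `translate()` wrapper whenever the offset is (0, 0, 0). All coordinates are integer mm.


translate([410, 473, 0]) cube([19, 251, 1769]);
translate([1163, 473, 0]) cube([19, 251, 1769]);
translate([429, 473, 0]) cube([734, 251, 26]);
translate([429, 473, 338]) cube([734, 251, 26]);
translate([429, 473, 676]) cube([734, 251, 26]);
translate([429, 473, 1014]) cube([734, 251, 26]);
translate([429, 473, 1352]) cube([734, 251, 26]);
translate([429, 473, 1690]) cube([734, 251, 26]);


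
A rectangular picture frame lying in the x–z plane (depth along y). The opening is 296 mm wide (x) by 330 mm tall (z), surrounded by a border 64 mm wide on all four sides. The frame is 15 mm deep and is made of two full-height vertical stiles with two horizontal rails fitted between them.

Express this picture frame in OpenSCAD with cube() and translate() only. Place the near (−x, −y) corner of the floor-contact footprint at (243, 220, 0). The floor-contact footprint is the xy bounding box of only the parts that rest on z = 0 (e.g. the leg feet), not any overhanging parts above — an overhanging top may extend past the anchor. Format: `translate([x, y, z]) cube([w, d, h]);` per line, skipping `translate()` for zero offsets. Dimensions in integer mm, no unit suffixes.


translate([243, 220, 0]) cube([64, 15, 458]);
translate([603, 220, 0]) cube([64, 15, 458]);
translate([307, 220, 0]) cube([296, 15, 64]);
translate([307, 220, 394]) cube([296, 15, 64]);


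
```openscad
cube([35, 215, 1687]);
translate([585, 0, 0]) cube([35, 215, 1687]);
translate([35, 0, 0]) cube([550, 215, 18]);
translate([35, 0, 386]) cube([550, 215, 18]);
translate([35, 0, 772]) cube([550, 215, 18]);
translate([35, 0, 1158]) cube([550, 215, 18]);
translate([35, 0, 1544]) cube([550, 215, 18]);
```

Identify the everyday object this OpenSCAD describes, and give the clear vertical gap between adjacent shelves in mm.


A bookshelf. The clear shelf gap is 368 mm.

Two tall side panels with 5 horizontal boards between them — a bookshelf. The first two shelf undersides are at z = 0 and z = 386; with shelf thickness 18, the clear gap is 386 − 0 − 18 = 368 mm.


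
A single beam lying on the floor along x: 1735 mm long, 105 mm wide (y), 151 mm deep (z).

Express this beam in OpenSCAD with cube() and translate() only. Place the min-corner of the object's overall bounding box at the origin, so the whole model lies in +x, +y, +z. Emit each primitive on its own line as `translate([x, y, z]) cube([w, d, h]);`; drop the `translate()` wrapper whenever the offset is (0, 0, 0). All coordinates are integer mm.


cube([1735, 105, 151]);


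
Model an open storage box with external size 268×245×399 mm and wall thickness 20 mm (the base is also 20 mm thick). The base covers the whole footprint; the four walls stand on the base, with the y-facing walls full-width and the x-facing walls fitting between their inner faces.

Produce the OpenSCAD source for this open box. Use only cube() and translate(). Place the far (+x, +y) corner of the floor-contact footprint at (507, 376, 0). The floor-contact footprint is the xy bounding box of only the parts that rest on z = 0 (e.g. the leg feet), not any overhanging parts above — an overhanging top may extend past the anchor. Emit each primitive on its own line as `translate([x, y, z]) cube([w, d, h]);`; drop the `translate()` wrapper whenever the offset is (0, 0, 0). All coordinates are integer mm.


translate([239, 131, 0]) cube([268, 245, 20]);
translate([239, 131, 20]) cube([268, 20, 379]);
translate([239, 356, 20]) cube([268, 20, 379]);
translate([239, 151, 20]) cube([20, 205, 379]);
translate([487, 151, 20]) cube([20, 205, 379]);


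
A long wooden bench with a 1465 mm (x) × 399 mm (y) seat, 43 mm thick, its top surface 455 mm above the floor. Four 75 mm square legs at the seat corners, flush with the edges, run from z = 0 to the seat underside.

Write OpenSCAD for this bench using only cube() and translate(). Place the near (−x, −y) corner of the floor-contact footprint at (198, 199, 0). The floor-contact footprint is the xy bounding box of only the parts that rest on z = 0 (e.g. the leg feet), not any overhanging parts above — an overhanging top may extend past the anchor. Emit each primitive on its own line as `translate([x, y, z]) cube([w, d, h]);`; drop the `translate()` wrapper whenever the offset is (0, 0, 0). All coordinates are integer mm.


// leg_h = 455 − 43 = 412
translate([198, 199, 412]) cube([1465, 399, 43]);
translate([198, 199, 0]) cube([75, 75, 412]);
translate([198, 523, 0]) cube([75, 75, 412]);
translate([1588, 199, 0]) cube([75, 75, 412]);
translate([1588, 523, 0]) cube([75, 75, 412]);


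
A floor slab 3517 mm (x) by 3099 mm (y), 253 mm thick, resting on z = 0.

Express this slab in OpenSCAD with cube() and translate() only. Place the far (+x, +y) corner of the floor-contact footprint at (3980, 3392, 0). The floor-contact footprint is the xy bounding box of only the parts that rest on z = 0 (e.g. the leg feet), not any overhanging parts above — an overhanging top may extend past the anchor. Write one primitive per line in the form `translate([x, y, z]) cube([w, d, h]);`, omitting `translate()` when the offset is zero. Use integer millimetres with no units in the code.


translate([463, 293, 0]) cube([3517, 3099, 253]);


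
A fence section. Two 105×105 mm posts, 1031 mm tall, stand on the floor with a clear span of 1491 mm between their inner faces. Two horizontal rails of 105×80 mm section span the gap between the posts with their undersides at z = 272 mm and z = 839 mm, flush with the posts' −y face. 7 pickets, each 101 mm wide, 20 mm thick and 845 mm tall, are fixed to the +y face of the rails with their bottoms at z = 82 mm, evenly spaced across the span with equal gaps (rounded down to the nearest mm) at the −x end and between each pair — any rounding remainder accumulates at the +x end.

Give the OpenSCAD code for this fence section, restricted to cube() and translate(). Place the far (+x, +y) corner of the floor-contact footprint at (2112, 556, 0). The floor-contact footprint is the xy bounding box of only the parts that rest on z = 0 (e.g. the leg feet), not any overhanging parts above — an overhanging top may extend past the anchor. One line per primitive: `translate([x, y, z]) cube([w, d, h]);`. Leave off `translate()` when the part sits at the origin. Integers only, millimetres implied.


translate([411, 451, 0]) cube([105, 105, 1031]);
translate([2007, 451, 0]) cube([105, 105, 1031]);
translate([516, 451, 272]) cube([1491, 105, 80]);
translate([516, 451, 839]) cube([1491, 105, 80]);
translate([614, 556, 82]) cube([101, 20, 845]);
translate([813, 556, 82]) cube([101, 20, 845]);
translate([1012, 556, 82]) cube([101, 20, 845]);
translate([1211, 556, 82]) cube([101, 20, 845]);
translate([1410, 556, 82]) cube([101, 20, 845]);
translate([1609, 556, 82]) cube([101, 20, 845]);
translate([1808, 556, 82]) cube([101, 20, 845]);


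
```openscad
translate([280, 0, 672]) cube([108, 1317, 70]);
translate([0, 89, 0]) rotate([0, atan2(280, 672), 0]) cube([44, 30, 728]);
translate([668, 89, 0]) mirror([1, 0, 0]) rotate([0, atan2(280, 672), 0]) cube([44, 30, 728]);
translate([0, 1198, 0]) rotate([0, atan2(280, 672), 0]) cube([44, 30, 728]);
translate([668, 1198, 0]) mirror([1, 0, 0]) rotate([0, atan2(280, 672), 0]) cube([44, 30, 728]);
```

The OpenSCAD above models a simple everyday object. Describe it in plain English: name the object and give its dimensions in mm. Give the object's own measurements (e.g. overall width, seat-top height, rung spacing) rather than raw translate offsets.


A sawhorse. A 108×1317×70 mm beam (x, y, z) sits on two A-frame leg pairs. Each pair is two raked legs of 44×30 mm section (30 mm along y) splaying symmetrically in x. Each leg rises 672 mm vertically over 280 mm of horizontal reach and is 728 mm long along its own axis. Every leg's outer bottom edge rests on the floor and its outer top edge meets a bottom edge of the beam — the left legs (tilting toward +x) meet the beam's −x bottom edge, the right legs (their mirror images, tilting toward −x) meet its +x bottom edge — so the leg tops tuck under the beam, the beam's underside is 672 mm above the floor, and the feet are 668 mm apart outside-to-outside with the beam centred between them. The two leg pairs are set in 89 mm from either end of the beam.


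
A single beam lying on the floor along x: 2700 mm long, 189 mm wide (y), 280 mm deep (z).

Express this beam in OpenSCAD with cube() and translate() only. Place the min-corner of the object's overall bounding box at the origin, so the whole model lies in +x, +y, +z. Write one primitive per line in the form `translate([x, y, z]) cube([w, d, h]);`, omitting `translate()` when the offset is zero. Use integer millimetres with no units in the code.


cube([2700, 189, 280]);


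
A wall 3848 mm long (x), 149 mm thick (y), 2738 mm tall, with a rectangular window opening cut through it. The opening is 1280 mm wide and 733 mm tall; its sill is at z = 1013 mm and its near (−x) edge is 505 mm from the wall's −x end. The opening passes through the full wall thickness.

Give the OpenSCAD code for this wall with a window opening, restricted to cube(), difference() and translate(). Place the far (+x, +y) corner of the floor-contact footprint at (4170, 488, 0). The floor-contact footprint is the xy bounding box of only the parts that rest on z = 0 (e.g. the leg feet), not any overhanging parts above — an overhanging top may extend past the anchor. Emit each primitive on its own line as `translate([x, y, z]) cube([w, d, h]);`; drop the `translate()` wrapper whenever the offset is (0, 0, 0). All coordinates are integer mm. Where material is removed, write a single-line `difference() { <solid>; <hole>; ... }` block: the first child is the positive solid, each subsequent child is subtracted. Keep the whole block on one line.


difference() { translate([322, 339, 0]) cube([3848, 149, 2738]); translate([827, 339, 1013]) cube([1280, 149, 733]); }


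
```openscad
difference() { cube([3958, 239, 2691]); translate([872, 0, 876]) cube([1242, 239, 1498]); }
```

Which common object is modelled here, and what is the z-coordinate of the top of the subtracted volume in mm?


A wall with a window opening. The window head height is 2374 mm.

A wall with a rectangular opening subtracted — a window. Sill at z = 876, opening 1498 mm tall, so the head is at 876 + 1498 = 2374 mm.
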